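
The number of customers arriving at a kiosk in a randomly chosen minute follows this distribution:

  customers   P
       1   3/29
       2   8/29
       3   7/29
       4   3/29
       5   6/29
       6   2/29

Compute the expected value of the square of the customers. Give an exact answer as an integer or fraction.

368/29

E[X²] = (3/29)·1 + (8/29)·4 + (7/29)·9 + (3/29)·16 + (6/29)·25 + (2/29)·36
     = 368/29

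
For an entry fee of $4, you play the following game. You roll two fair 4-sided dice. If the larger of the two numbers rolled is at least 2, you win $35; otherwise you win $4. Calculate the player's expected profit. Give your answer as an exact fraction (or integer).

E[payout] = (1/16)·4 + (15/16)·35 = 529/16
Expected profit = 529/16 − 4 = 465/16

465/16 dollars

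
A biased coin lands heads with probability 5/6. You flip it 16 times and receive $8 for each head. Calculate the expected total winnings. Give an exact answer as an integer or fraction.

320/3 dollars

E[#heads] = 16·5/6 = 40/3 (linearity over flips).
E[winnings] = 8·40/3 = 320/3.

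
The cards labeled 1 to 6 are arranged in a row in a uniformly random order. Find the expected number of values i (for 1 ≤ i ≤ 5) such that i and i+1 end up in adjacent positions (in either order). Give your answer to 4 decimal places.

For each i ∈ {1,…,5}, let Xᵢ = 1 if i and i+1 are adjacent. P(Xᵢ=1) = 2·(6−1)!/6! = 2/6.
By linearity, E[ΣXᵢ] = (5)·(2/6) = 5/3.
≈ 1.6667

1.6667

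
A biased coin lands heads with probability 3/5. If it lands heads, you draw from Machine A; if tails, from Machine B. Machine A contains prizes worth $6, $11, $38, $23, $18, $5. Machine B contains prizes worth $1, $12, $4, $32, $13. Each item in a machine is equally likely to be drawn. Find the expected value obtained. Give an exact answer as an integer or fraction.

E[X | Machine A] = (6 + 11 + 38 + 23 + 18 + 5)/6 = 101/6
E[X | Machine B] = (1 + 12 + 4 + 32 + 13)/5 = 62/5
E[X] = (3/5)·101/6 + (2/5)·62/5 = 753/50

753/50 dollars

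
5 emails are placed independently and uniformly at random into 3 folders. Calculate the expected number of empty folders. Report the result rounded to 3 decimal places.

Let Xⱼ=1 if folder j is empty. P(Xⱼ=1) = ((3-1)/3)^5 = 32/243.
By linearity, E[#empty] = 3·32/243 = 32/81.
≈ 0.395

0.395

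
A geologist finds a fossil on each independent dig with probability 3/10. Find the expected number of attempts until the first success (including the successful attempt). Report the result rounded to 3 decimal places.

For a geometric distribution, E[trials] = 1/p = 1/(3/10) = 10/3.
≈ 3.333

3.333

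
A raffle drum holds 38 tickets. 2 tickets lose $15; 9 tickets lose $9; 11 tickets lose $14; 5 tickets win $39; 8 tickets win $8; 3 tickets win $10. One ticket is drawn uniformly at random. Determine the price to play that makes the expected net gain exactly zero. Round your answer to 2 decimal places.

$0.63

E[payout] = (2/38)·(-15) + (9/38)·(-9) + (11/38)·(-14) + (5/38)·39 + (8/38)·8 + (3/38)·10 = 12/19
Fair fee = E[payout] = 12/19 ≈ $0.63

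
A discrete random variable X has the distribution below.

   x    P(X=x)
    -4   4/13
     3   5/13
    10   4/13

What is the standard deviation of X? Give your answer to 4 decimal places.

E[X] = 3, E[X²] = 509/13
Var(X) = E[X²] − (E[X])² = 509/13 − 9 = 392/13
SD(X) = √(392/13) ≈ 5.4913

5.4913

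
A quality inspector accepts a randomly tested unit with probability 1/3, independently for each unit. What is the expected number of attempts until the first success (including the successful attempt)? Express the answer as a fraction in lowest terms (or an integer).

For a geometric distribution, E[trials] = 1/p = 1/(1/3) = 3.

3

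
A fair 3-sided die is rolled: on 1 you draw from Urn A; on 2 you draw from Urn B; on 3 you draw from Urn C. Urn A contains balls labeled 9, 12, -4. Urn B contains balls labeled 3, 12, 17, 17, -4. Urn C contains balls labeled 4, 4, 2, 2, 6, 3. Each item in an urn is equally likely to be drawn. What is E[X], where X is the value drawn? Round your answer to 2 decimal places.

E[X | Urn A] = (9 + 12 − 4)/3 = 17/3
E[X | Urn B] = (3 + 12 + 17 + 17 − 4)/5 = 9
E[X | Urn C] = (4 + 4 + 2 + 2 + 6 + 3)/6 = 7/2
E[X] = (1/3)·17/3 + (1/3)·9 + (1/3)·7/2 = 109/18 ≈ 6.06

6.06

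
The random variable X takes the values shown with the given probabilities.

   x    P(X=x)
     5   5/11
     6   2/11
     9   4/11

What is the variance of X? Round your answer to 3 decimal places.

3.322

E[X] = (5/11)·5 + (2/11)·6 + (4/11)·9 = 73/11
E[X²] = (5/11)·25 + (2/11)·36 + (4/11)·81 = 521/11
Var(X) = 521/11 − (73/11)² = 402/121 ≈ 3.322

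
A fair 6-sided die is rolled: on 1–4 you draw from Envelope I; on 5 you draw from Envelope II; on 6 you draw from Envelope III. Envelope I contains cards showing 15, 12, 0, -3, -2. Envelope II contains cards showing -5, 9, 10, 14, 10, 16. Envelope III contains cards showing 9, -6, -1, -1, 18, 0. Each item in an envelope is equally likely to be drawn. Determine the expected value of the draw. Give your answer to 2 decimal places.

4.96

E[X | Envelope I] = (15 + 12 + 0 − 3 − 2)/5 = 22/5
E[X | Envelope II] = (-5 + 9 + 10 + 14 + 10 + 16)/6 = 9
E[X | Envelope III] = (9 − 6 − 1 − 1 + 18 + 0)/6 = 19/6
E[X] = (2/3)·22/5 + (1/6)·9 + (1/6)·19/6 = 893/180 ≈ 4.96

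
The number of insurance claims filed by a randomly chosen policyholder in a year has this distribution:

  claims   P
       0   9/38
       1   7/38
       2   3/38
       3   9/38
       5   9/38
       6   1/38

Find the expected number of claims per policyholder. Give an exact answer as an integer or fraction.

E[X] = (9/38)·0 + (7/38)·1 + (3/38)·2 + (9/38)·3 + (9/38)·5 + (1/38)·6
     = 91/38

91/38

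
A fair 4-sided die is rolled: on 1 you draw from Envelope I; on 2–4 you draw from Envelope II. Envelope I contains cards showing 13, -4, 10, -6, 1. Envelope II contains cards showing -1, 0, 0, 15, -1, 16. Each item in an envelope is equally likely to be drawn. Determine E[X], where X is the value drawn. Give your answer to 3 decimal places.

4.325

E[X | Envelope I] = (13 − 4 + 10 − 6 + 1)/5 = 14/5
E[X | Envelope II] = (-1 + 0 + 0 + 15 − 1 + 16)/6 = 29/6
E[X] = (1/4)·14/5 + (3/4)·29/6 = 173/40 ≈ 4.325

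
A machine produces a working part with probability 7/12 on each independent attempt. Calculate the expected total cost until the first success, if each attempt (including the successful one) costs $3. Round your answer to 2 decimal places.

$5.14

E[#attempts] = 1/p = 12/7; E[cost] = 3·12/7 = 36/7.
≈ 5.14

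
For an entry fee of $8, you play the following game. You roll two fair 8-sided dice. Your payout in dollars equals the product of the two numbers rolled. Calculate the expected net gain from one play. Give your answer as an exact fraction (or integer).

Distribution of the product of the two numbers rolled: 1 w.p. 1/64, 2 w.p. 1/32, 3 w.p. 1/32, 4 w.p. 3/64, 5 w.p. 1/32, 6 w.p. 1/16, …
E[payout] = (1/64)·1 + (1/32)·2 + (1/32)·3 + (3/64)·4 + (1/32)·5 + (1/16)·6 + (1/32)·7 + (1/16)·8 + (1/64)·9 + (1/32)·10 + (1/16)·12 + (1/32)·14 + (1/32)·15 + (3/64)·16 + (1/32)·18 + (1/32)·20 + (1/32)·21 + (1/16)·24 + (1/64)·25 + (1/32)·28 + (1/32)·30 + (1/32)·32 + (1/32)·35 + (1/64)·36 + (1/32)·40 + (1/32)·42 + (1/32)·48 + (1/64)·49 + (1/32)·56 + (1/64)·64 = 81/4
Expected profit = 81/4 − 8 = 49/4

49/4 dollars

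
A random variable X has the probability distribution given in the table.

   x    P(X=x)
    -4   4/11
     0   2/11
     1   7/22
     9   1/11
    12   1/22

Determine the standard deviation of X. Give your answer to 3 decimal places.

4.471

E[X] = 5/22, E[X²] = 441/22
Var(X) = E[X²] − (E[X])² = 441/22 − 25/484 = 9677/484
SD(X) = √(9677/484) ≈ 4.471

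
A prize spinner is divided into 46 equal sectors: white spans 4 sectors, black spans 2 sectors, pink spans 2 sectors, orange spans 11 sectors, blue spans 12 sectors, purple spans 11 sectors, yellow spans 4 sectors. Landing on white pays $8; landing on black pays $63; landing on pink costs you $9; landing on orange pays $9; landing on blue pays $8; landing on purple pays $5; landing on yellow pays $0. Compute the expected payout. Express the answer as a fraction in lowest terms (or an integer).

195/23 dollars

E[payout] = (4/46)·8 + (2/46)·63 + (2/46)·(-9) + (11/46)·9 + (12/46)·8 + (11/46)·5 + (4/46)·0 = 195/23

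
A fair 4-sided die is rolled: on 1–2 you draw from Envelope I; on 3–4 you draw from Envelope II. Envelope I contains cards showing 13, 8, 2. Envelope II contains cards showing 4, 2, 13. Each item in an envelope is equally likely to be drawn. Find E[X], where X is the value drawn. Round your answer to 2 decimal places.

7.00

E[X | Envelope I] = (13 + 8 + 2)/3 = 23/3
E[X | Envelope II] = (4 + 2 + 13)/3 = 19/3
E[X] = (1/2)·23/3 + (1/2)·19/3 = 7 ≈ 7.00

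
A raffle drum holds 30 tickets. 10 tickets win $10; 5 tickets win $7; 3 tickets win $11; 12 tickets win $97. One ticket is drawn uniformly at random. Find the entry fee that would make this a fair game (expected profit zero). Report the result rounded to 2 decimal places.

E[payout] = (10/30)·10 + (5/30)·7 + (3/30)·11 + (12/30)·97 = 222/5
Fair fee = E[payout] = 222/5 ≈ $44.40

$44.40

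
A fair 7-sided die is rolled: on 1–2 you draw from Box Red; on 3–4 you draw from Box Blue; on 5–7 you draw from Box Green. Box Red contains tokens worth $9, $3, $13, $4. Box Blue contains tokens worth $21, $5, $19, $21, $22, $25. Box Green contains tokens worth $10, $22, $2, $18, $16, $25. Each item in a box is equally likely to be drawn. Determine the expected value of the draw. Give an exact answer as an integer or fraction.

296/21 dollars

E[X | Box Red] = (9 + 3 + 13 + 4)/4 = 29/4
E[X | Box Blue] = (21 + 5 + 19 + 21 + 22 + 25)/6 = 113/6
E[X | Box Green] = (10 + 22 + 2 + 18 + 16 + 25)/6 = 31/2
E[X] = (2/7)·29/4 + (2/7)·113/6 + (3/7)·31/2 = 296/21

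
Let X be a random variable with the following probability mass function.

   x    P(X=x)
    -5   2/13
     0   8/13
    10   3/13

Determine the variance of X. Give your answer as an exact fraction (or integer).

E[X] = (2/13)·(-5) + (8/13)·0 + (3/13)·10 = 20/13
E[X²] = (2/13)·25 + (8/13)·0 + (3/13)·100 = 350/13
Var(X) = 350/13 − (20/13)² = 4150/169

4150/169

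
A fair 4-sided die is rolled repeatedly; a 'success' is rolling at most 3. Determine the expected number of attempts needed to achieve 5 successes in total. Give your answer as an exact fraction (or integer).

20/3

By linearity (sum of 5 independent geometric waits), E[trials] = 5/p = 5/(3/4) = 20/3.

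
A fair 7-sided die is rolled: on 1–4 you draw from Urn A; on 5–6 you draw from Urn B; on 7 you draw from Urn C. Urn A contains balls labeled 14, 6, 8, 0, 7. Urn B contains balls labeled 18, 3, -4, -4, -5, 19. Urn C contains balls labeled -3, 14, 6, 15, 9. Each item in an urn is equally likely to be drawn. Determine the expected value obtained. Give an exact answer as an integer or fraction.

226/35

E[X | Urn A] = (14 + 6 + 8 + 0 + 7)/5 = 7
E[X | Urn B] = (18 + 3 − 4 − 4 − 5 + 19)/6 = 9/2
E[X | Urn C] = (-3 + 14 + 6 + 15 + 9)/5 = 41/5
E[X] = (4/7)·7 + (2/7)·9/2 + (1/7)·41/5 = 226/35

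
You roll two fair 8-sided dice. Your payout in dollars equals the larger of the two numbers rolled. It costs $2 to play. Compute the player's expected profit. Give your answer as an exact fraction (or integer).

61/16 dollars

Distribution of the larger of the two numbers rolled: 1 w.p. 1/64, 2 w.p. 3/64, 3 w.p. 5/64, 4 w.p. 7/64, 5 w.p. 9/64, 6 w.p. 11/64, …
E[payout] = (1/64)·1 + (3/64)·2 + (5/64)·3 + (7/64)·4 + (9/64)·5 + (11/64)·6 + (13/64)·7 + (15/64)·8 = 93/16
Expected profit = 93/16 − 2 = 61/16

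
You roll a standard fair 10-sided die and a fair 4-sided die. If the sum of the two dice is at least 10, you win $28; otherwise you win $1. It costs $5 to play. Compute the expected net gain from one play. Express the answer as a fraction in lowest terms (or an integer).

E[payout] = (13/20)·1 + (7/20)·28 = 209/20
Expected profit = 209/20 − 5 = 109/20

109/20 dollars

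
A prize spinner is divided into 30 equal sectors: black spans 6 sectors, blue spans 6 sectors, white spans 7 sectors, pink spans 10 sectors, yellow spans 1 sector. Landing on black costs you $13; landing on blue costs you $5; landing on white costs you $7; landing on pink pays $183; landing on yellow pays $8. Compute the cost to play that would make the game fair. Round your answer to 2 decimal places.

$56.03

E[payout] = (6/30)·(-13) + (6/30)·(-5) + (7/30)·(-7) + (10/30)·183 + (1/30)·8 = 1681/30
Fair fee = E[payout] = 1681/30 ≈ $56.03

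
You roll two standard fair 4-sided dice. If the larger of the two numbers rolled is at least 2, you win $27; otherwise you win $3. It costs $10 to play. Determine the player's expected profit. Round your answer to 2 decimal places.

E[payout] = (1/16)·3 + (15/16)·27 = 51/2
Expected profit = 51/2 − 10 = 31/2 ≈ $15.50

$15.50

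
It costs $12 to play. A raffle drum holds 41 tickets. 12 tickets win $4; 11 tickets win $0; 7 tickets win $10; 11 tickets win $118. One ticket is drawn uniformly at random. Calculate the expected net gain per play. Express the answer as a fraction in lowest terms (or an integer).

E[payout] = (12/41)·4 + (11/41)·0 + (7/41)·10 + (11/41)·118 = 1416/41
Expected profit = 1416/41 − 12 = 924/41

924/41 dollars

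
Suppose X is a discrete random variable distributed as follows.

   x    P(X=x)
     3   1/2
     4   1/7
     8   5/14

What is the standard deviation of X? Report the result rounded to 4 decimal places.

E[X] = 69/14, E[X²] = 415/14
Var(X) = E[X²] − (E[X])² = 415/14 − 4761/196 = 1049/196
SD(X) = √(1049/196) ≈ 2.3134

2.3134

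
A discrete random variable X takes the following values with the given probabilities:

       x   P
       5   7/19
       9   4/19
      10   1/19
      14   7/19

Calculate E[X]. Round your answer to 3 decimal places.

E[X] = (7/19)·5 + (4/19)·9 + (1/19)·10 + (7/19)·14
     = 179/19 ≈ 9.421

9.421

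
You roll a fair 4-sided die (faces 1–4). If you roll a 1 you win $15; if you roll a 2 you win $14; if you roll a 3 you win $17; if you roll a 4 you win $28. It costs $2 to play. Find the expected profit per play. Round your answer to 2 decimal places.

E[payout] = (1/4)·14 + (1/4)·15 + (1/4)·17 + (1/4)·28 = 37/2
Expected profit = 37/2 − 2 = 33/2 ≈ $16.50

$16.50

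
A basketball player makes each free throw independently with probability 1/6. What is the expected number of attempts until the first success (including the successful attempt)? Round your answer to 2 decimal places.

6.00

For a geometric distribution, E[trials] = 1/p = 1/(1/6) = 6.
≈ 6.00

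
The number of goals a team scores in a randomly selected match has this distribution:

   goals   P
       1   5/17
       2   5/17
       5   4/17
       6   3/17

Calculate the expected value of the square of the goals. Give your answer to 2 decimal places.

E[X²] = (5/17)·1 + (5/17)·4 + (4/17)·25 + (3/17)·36
     = 233/17 ≈ 13.71

13.71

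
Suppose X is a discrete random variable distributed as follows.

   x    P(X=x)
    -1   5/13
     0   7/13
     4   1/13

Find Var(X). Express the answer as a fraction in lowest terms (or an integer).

272/169

E[X] = (5/13)·(-1) + (7/13)·0 + (1/13)·4 = -1/13
E[X²] = (5/13)·1 + (7/13)·0 + (1/13)·16 = 21/13
Var(X) = 21/13 − (-1/13)² = 272/169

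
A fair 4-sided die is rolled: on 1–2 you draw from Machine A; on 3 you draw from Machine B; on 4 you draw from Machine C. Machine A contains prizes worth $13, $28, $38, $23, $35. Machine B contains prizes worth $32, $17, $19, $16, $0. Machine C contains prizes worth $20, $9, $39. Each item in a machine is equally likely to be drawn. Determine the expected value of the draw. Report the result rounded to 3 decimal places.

E[X | Machine A] = (13 + 28 + 38 + 23 + 35)/5 = 137/5
E[X | Machine B] = (32 + 17 + 19 + 16 + 0)/5 = 84/5
E[X | Machine C] = (20 + 9 + 39)/3 = 68/3
E[X] = (1/2)·137/5 + (1/4)·84/5 + (1/4)·68/3 = 707/30 ≈ 23.567

$23.567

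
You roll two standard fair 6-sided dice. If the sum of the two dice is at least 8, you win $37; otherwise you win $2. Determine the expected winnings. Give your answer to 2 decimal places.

$16.58

E[payout] = (7/12)·2 + (5/12)·37 = 199/12
≈ $16.58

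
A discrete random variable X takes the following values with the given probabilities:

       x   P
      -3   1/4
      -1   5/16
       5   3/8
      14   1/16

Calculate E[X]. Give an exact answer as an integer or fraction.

27/16

E[X] = (1/4)·(-3) + (5/16)·(-1) + (3/8)·5 + (1/16)·14
     = 27/16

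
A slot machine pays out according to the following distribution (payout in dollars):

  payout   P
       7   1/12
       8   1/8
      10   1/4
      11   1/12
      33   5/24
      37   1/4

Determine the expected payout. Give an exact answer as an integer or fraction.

169/8 dollars

E[X] = (1/12)·7 + (1/8)·8 + (1/4)·10 + (1/12)·11 + (5/24)·33 + (1/4)·37
     = 169/8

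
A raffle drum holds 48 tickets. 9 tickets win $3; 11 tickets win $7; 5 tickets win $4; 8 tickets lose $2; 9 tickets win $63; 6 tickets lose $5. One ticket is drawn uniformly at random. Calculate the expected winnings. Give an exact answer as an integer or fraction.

E[payout] = (9/48)·3 + (11/48)·7 + (5/48)·4 + (8/48)·(-2) + (9/48)·63 + (6/48)·(-5) = 215/16

215/16 dollars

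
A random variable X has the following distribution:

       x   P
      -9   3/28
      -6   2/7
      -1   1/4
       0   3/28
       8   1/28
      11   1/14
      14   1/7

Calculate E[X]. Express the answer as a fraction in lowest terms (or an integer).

E[X] = (3/28)·(-9) + (2/7)·(-6) + (1/4)·(-1) + (3/28)·0 + (1/28)·8 + (1/14)·11 + (1/7)·14
     = 1/7

1/7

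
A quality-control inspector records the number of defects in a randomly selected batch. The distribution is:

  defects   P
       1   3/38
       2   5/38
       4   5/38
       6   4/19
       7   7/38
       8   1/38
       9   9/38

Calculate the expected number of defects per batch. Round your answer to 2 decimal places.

5.76

E[X] = (3/38)·1 + (5/38)·2 + (5/38)·4 + (4/19)·6 + (7/38)·7 + (1/38)·8 + (9/38)·9
     = 219/38 ≈ 5.76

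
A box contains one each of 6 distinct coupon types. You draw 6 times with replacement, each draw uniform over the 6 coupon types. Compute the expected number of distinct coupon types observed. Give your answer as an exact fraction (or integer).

Let Xⱼ=1 if type j appears at least once. P(Xⱼ=1) = 1 − ((6−1)/6)^6 = 31031/46656.
E[#distinct] = 6·31031/46656 = 31031/7776.

31031/7776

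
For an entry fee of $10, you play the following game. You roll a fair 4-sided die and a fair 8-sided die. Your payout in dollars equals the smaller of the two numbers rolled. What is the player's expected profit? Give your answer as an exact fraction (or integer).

-125/16 dollars

Distribution of the smaller of the two numbers rolled: 1 w.p. 11/32, 2 w.p. 9/32, 3 w.p. 7/32, 4 w.p. 5/32
E[payout] = (11/32)·1 + (9/32)·2 + (7/32)·3 + (5/32)·4 = 35/16
Expected profit = 35/16 − 10 = -125/16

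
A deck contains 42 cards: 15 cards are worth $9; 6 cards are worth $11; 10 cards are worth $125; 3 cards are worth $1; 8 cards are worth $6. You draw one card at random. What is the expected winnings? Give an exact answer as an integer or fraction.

E[payout] = (15/42)·9 + (6/42)·11 + (10/42)·125 + (3/42)·1 + (8/42)·6 = 751/21

751/21 dollars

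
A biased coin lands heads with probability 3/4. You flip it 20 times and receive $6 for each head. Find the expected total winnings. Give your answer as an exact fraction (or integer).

E[#heads] = 20·3/4 = 15 (linearity over flips).
E[winnings] = 6·15 = 90.

$90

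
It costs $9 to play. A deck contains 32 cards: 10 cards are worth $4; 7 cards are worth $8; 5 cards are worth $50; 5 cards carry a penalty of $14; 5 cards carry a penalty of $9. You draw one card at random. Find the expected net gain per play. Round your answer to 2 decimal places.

E[payout] = (10/32)·4 + (7/32)·8 + (5/32)·50 + (5/32)·(-14) + (5/32)·(-9) = 231/32
Expected profit = 231/32 − 9 = -57/32 ≈ -$1.78

-$1.78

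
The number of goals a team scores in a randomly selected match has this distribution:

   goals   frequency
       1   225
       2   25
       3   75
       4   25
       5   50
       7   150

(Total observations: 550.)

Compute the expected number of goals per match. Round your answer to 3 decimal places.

Total = 550, so P(goals=1) = 225/550, etc.
E[X] = (9/22)·1 + (1/22)·2 + (3/22)·3 + (1/22)·4 + (1/11)·5 + (3/11)·7
     = 38/11 ≈ 3.455

3.455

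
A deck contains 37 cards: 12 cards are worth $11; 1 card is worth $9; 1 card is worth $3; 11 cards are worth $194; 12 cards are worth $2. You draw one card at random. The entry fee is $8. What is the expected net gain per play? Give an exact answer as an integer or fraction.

E[payout] = (12/37)·11 + (1/37)·9 + (1/37)·3 + (11/37)·194 + (12/37)·2 = 2302/37
Expected profit = 2302/37 − 8 = 2006/37

2006/37 dollars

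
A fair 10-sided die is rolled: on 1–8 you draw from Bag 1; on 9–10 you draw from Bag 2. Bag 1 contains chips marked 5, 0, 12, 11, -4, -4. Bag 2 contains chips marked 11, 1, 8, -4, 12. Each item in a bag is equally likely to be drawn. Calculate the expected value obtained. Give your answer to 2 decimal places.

3.79

E[X | Bag 1] = (5 + 0 + 12 + 11 − 4 − 4)/6 = 10/3
E[X | Bag 2] = (11 + 1 + 8 − 4 + 12)/5 = 28/5
E[X] = (4/5)·10/3 + (1/5)·28/5 = 284/75 ≈ 3.79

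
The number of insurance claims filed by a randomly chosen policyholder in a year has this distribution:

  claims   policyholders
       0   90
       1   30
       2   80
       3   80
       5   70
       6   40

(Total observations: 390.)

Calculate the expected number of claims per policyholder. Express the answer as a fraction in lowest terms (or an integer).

Total = 390, so P(claims=0) = 90/390, etc.
E[X] = (3/13)·0 + (1/13)·1 + (8/39)·2 + (8/39)·3 + (7/39)·5 + (4/39)·6
     = 34/13

34/13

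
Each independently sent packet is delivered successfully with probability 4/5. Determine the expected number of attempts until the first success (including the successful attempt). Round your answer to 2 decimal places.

For a geometric distribution, E[trials] = 1/p = 1/(4/5) = 5/4.
≈ 1.25

1.25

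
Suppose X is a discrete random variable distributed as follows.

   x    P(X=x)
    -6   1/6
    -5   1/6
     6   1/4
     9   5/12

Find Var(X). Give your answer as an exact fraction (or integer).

E[X] = (1/6)·(-6) + (1/6)·(-5) + (1/4)·6 + (5/12)·9 = 41/12
E[X²] = (1/6)·36 + (1/6)·25 + (1/4)·36 + (5/12)·81 = 635/12
Var(X) = 635/12 − (41/12)² = 5939/144

5939/144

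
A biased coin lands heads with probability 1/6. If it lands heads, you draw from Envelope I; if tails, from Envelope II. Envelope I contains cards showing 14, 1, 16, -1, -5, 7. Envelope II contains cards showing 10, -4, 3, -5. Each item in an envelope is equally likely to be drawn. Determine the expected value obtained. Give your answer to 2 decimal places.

E[X | Envelope I] = (14 + 1 + 16 − 1 − 5 + 7)/6 = 16/3
E[X | Envelope II] = (10 − 4 + 3 − 5)/4 = 1
E[X] = (1/6)·16/3 + (5/6)·1 = 31/18 ≈ 1.72

1.72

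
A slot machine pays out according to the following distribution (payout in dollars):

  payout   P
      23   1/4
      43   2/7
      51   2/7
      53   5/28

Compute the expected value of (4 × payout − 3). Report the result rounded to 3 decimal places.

E[4x-3] = (1/4)·89 + (2/7)·169 + (2/7)·201 + (5/28)·209
     = 1157/7 ≈ 165.286

165.286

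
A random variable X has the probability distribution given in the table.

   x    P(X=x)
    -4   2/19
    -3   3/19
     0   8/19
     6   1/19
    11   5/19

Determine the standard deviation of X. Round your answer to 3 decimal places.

5.611

E[X] = 44/19, E[X²] = 700/19
Var(X) = E[X²] − (E[X])² = 700/19 − 1936/361 = 11364/361
SD(X) = √(11364/361) ≈ 5.611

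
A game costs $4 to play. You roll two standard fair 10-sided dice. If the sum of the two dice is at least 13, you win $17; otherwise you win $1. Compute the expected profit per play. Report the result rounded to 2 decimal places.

$2.76

E[payout] = (16/25)·1 + (9/25)·17 = 169/25
Expected profit = 169/25 − 4 = 69/25 ≈ $2.76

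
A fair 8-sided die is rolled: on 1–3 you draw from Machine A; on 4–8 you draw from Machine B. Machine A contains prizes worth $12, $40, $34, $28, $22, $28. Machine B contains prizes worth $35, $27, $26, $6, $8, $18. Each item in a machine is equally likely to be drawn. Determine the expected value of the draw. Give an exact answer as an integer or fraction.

E[X | Machine A] = (12 + 40 + 34 + 28 + 22 + 28)/6 = 82/3
E[X | Machine B] = (35 + 27 + 26 + 6 + 8 + 18)/6 = 20
E[X] = (3/8)·82/3 + (5/8)·20 = 91/4

91/4 dollars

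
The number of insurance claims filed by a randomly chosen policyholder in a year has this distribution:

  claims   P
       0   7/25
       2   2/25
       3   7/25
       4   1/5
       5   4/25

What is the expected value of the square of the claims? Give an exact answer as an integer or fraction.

251/25

E[X²] = (7/25)·0 + (2/25)·4 + (7/25)·9 + (1/5)·16 + (4/25)·25
     = 251/25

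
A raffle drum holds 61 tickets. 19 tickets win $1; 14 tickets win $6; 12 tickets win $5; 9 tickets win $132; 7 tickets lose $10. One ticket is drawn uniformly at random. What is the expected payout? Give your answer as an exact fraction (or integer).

E[payout] = (19/61)·1 + (14/61)·6 + (12/61)·5 + (9/61)·132 + (7/61)·(-10) = 21

$21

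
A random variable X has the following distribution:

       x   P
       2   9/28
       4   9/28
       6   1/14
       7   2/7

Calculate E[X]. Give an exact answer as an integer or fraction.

E[X] = (9/28)·2 + (9/28)·4 + (1/14)·6 + (2/7)·7
     = 61/14

61/14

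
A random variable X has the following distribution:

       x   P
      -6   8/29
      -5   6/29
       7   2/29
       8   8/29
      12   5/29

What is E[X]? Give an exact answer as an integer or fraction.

E[X] = (8/29)·(-6) + (6/29)·(-5) + (2/29)·7 + (8/29)·8 + (5/29)·12
     = 60/29

60/29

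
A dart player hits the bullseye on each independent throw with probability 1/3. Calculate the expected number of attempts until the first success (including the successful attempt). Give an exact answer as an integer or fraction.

For a geometric distribution, E[trials] = 1/p = 1/(1/3) = 3.

3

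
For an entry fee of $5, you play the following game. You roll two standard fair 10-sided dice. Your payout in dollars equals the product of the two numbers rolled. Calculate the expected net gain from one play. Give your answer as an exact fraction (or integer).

101/4 dollars

Distribution of the product of the two numbers rolled: 1 w.p. 1/100, 2 w.p. 1/50, 3 w.p. 1/50, 4 w.p. 3/100, 5 w.p. 1/50, 6 w.p. 1/25, …
E[payout] = (1/100)·1 + (1/50)·2 + (1/50)·3 + (3/100)·4 + (1/50)·5 + (1/25)·6 + (1/50)·7 + (1/25)·8 + (3/100)·9 + (1/25)·10 + (1/25)·12 + (1/50)·14 + (1/50)·15 + (3/100)·16 + (1/25)·18 + (1/25)·20 + (1/50)·21 + (1/25)·24 + (1/100)·25 + (1/50)·27 + (1/50)·28 + (1/25)·30 + (1/50)·32 + (1/50)·35 + (3/100)·36 + (1/25)·40 + (1/50)·42 + (1/50)·45 + (1/50)·48 + (1/100)·49 + (1/50)·50 + (1/50)·54 + (1/50)·56 + (1/50)·60 + (1/50)·63 + (1/100)·64 + (1/50)·70 + (1/50)·72 + (1/50)·80 + (1/100)·81 + (1/50)·90 + (1/100)·100 = 121/4
Expected profit = 121/4 − 5 = 101/4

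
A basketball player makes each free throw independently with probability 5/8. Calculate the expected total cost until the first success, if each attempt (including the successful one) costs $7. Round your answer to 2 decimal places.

$11.20

E[#attempts] = 1/p = 8/5; E[cost] = 7·8/5 = 56/5.
≈ 11.20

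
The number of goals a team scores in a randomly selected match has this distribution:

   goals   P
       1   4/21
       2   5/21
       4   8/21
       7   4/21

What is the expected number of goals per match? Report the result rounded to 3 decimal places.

3.524

E[X] = (4/21)·1 + (5/21)·2 + (8/21)·4 + (4/21)·7
     = 74/21 ≈ 3.524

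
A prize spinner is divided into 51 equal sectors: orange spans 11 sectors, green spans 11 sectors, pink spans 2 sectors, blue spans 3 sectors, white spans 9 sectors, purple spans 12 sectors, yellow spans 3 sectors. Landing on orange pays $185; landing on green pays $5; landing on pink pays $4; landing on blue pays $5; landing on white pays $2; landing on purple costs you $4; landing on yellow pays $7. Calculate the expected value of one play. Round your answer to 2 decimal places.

$41.25

E[payout] = (11/51)·185 + (11/51)·5 + (2/51)·4 + (3/51)·5 + (9/51)·2 + (12/51)·(-4) + (3/51)·7 = 2104/51
≈ $41.25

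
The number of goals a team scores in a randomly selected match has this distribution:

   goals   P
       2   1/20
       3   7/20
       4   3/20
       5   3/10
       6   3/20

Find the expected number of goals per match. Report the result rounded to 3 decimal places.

4.150

E[X] = (1/20)·2 + (7/20)·3 + (3/20)·4 + (3/10)·5 + (3/20)·6
     = 83/20 ≈ 4.150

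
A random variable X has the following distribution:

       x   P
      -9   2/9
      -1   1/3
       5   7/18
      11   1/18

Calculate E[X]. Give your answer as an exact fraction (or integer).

2/9

E[X] = (2/9)·(-9) + (1/3)·(-1) + (7/18)·5 + (1/18)·11
     = 2/9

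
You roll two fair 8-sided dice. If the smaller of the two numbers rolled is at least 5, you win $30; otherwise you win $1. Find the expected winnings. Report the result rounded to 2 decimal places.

E[payout] = (3/4)·1 + (1/4)·30 = 33/4
≈ $8.25

$8.25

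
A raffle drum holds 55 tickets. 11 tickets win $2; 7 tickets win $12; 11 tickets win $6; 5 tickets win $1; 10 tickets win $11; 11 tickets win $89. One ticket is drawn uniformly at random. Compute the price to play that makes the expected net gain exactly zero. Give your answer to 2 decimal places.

E[payout] = (11/55)·2 + (7/55)·12 + (11/55)·6 + (5/55)·1 + (10/55)·11 + (11/55)·89 = 1266/55
Fair fee = E[payout] = 1266/55 ≈ $23.02

$23.02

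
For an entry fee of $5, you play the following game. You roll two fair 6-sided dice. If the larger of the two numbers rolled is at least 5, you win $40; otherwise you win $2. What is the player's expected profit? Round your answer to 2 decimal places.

E[payout] = (4/9)·2 + (5/9)·40 = 208/9
Expected profit = 208/9 − 5 = 163/9 ≈ $18.11

$18.11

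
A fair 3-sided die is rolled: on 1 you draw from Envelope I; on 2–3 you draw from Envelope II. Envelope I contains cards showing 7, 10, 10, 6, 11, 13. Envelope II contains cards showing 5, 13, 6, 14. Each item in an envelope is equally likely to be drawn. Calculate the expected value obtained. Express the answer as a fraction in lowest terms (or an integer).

19/2

E[X | Envelope I] = (7 + 10 + 10 + 6 + 11 + 13)/6 = 19/2
E[X | Envelope II] = (5 + 13 + 6 + 14)/4 = 19/2
E[X] = (1/3)·19/2 + (2/3)·19/2 = 19/2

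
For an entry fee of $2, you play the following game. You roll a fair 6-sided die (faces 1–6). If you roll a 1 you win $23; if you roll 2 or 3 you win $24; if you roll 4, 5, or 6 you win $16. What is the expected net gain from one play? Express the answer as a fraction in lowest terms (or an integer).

E[payout] = (1/2)·16 + (1/6)·23 + (1/3)·24 = 119/6
Expected profit = 119/6 − 2 = 107/6

107/6 dollars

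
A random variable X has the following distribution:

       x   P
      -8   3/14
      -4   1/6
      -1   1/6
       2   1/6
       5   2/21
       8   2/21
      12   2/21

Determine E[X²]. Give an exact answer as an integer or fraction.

1655/42

E[X²] = (3/14)·64 + (1/6)·16 + (1/6)·1 + (1/6)·4 + (2/21)·25 + (2/21)·64 + (2/21)·144
     = 1655/42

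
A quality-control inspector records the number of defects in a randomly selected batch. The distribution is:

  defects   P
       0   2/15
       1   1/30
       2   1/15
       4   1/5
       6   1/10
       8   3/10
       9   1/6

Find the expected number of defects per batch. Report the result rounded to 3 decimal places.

5.467

E[X] = (2/15)·0 + (1/30)·1 + (1/15)·2 + (1/5)·4 + (1/10)·6 + (3/10)·8 + (1/6)·9
     = 82/15 ≈ 5.467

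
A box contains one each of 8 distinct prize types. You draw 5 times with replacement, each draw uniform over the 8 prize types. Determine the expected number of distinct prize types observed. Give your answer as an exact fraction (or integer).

Let Xⱼ=1 if type j appears at least once. P(Xⱼ=1) = 1 − ((8−1)/8)^5 = 15961/32768.
E[#distinct] = 8·15961/32768 = 15961/4096.

15961/4096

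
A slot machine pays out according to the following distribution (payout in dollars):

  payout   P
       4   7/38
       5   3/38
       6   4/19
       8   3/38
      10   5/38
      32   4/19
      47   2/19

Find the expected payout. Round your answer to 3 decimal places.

$16.026

E[X] = (7/38)·4 + (3/38)·5 + (4/19)·6 + (3/38)·8 + (5/38)·10 + (4/19)·32 + (2/19)·47
     = 609/38 ≈ 16.026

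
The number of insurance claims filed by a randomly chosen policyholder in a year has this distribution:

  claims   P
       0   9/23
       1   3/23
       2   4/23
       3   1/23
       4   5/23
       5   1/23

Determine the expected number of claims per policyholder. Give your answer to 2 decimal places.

1.70

E[X] = (9/23)·0 + (3/23)·1 + (4/23)·2 + (1/23)·3 + (5/23)·4 + (1/23)·5
     = 39/23 ≈ 1.70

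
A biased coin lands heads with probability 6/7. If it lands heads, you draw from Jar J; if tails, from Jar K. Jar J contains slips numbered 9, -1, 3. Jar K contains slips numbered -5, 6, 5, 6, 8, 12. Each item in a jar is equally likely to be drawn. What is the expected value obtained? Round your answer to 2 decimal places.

E[X | Jar J] = (9 − 1 + 3)/3 = 11/3
E[X | Jar K] = (-5 + 6 + 5 + 6 + 8 + 12)/6 = 16/3
E[X] = (6/7)·11/3 + (1/7)·16/3 = 82/21 ≈ 3.90

3.90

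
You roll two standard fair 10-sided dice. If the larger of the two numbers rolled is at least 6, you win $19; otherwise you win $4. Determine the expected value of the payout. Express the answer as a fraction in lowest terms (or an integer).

61/4 dollars

E[payout] = (1/4)·4 + (3/4)·19 = 61/4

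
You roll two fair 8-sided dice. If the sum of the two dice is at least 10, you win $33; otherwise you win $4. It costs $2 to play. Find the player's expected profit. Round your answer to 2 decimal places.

$14.69

E[payout] = (9/16)·4 + (7/16)·33 = 267/16
Expected profit = 267/16 − 2 = 235/16 ≈ $14.69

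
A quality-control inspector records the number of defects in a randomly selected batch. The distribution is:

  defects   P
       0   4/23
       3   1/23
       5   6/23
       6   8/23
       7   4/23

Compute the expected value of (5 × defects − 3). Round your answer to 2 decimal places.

E[5x-3] = (4/23)·(-3) + (1/23)·12 + (6/23)·22 + (8/23)·27 + (4/23)·32
     = 476/23 ≈ 20.70

20.70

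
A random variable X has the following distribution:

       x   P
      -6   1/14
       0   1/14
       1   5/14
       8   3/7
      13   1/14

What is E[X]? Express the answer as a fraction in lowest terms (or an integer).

E[X] = (1/14)·(-6) + (1/14)·0 + (5/14)·1 + (3/7)·8 + (1/14)·13
     = 30/7

30/7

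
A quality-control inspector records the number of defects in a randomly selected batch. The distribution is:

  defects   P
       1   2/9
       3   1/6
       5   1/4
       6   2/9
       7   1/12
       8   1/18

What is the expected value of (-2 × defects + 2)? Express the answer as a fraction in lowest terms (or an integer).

E[-2x+2] = (2/9)·0 + (1/6)·(-4) + (1/4)·(-8) + (2/9)·(-10) + (1/12)·(-12) + (1/18)·(-14)
     = -20/3

-20/3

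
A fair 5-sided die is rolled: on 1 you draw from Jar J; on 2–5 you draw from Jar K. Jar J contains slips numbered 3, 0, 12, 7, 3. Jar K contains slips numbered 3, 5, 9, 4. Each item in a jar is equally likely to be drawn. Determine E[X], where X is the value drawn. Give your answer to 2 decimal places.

E[X | Jar J] = (3 + 0 + 12 + 7 + 3)/5 = 5
E[X | Jar K] = (3 + 5 + 9 + 4)/4 = 21/4
E[X] = (1/5)·5 + (4/5)·21/4 = 26/5 ≈ 5.20

5.20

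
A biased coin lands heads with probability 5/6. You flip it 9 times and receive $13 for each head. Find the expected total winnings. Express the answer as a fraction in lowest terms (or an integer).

195/2 dollars

E[#heads] = 9·5/6 = 15/2 (linearity over flips).
E[winnings] = 13·15/2 = 195/2.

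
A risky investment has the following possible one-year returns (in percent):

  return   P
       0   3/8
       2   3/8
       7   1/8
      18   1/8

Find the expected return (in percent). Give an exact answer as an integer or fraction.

E[X] = (3/8)·0 + (3/8)·2 + (1/8)·7 + (1/8)·18
     = 31/8

31/8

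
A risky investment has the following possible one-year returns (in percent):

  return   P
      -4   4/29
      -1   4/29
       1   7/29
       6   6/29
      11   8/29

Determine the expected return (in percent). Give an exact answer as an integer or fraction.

E[X] = (4/29)·(-4) + (4/29)·(-1) + (7/29)·1 + (6/29)·6 + (8/29)·11
     = 111/29

111/29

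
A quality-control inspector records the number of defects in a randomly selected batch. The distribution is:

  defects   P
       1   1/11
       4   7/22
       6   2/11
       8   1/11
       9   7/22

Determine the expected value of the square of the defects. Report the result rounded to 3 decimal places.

E[X²] = (1/11)·1 + (7/22)·16 + (2/11)·36 + (1/11)·64 + (7/22)·81
     = 953/22 ≈ 43.318

43.318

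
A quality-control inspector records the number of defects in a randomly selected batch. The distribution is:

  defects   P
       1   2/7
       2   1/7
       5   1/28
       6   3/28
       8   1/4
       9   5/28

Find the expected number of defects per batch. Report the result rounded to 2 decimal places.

E[X] = (2/7)·1 + (1/7)·2 + (1/28)·5 + (3/28)·6 + (1/4)·8 + (5/28)·9
     = 5 ≈ 5.00

5.00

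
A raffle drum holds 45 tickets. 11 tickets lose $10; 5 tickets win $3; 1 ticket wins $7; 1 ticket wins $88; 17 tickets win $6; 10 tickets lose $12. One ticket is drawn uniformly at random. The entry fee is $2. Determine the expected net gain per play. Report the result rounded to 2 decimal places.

E[payout] = (11/45)·(-10) + (5/45)·3 + (1/45)·7 + (1/45)·88 + (17/45)·6 + (10/45)·(-12) = -2/5
Expected profit = -2/5 − 2 = -12/5 ≈ -$2.40

-$2.40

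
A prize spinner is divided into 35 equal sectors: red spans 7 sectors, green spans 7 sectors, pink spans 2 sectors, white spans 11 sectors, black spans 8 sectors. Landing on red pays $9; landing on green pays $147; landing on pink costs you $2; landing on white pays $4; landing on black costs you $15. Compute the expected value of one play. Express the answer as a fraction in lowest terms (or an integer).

E[payout] = (7/35)·9 + (7/35)·147 + (2/35)·(-2) + (11/35)·4 + (8/35)·(-15) = 1012/35

1012/35 dollars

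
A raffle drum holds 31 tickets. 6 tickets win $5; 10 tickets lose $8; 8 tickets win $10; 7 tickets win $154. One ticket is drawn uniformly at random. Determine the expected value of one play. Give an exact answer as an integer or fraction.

1108/31 dollars

E[payout] = (6/31)·5 + (10/31)·(-8) + (8/31)·10 + (7/31)·154 = 1108/31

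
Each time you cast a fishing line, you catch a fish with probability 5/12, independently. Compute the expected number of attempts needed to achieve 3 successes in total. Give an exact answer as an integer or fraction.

36/5

By linearity (sum of 3 independent geometric waits), E[trials] = 3/p = 3/(5/12) = 36/5.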